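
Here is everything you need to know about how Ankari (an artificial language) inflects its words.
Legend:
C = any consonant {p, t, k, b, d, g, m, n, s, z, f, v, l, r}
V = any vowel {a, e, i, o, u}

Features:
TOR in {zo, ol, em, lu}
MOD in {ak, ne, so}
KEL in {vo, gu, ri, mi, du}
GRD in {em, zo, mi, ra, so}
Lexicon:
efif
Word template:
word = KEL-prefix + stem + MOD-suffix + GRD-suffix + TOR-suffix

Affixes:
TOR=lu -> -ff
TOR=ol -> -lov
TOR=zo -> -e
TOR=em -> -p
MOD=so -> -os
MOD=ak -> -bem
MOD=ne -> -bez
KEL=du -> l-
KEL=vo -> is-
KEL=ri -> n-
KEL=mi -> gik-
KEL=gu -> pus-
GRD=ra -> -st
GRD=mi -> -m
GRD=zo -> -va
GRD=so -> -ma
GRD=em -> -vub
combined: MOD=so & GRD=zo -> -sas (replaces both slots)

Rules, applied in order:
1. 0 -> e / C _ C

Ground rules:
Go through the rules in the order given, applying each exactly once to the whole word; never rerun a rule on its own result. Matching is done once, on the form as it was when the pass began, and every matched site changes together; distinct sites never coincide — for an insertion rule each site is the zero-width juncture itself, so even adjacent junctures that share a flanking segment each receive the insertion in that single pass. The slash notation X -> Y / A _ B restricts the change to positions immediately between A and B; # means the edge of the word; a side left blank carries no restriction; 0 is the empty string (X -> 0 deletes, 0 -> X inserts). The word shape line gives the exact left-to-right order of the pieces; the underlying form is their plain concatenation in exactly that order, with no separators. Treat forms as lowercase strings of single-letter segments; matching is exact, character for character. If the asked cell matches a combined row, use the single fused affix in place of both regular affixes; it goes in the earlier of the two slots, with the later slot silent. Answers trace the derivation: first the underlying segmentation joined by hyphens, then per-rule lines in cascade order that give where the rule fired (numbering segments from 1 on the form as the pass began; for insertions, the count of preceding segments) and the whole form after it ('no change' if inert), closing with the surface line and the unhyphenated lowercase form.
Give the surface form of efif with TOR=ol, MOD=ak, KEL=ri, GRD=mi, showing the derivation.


underlying: n-efif-bem-m-lov
1. 0 -> e / C _ C: inserts after position(s) 5, 8, 9: nefifebememelov
surface: nefifebememelov


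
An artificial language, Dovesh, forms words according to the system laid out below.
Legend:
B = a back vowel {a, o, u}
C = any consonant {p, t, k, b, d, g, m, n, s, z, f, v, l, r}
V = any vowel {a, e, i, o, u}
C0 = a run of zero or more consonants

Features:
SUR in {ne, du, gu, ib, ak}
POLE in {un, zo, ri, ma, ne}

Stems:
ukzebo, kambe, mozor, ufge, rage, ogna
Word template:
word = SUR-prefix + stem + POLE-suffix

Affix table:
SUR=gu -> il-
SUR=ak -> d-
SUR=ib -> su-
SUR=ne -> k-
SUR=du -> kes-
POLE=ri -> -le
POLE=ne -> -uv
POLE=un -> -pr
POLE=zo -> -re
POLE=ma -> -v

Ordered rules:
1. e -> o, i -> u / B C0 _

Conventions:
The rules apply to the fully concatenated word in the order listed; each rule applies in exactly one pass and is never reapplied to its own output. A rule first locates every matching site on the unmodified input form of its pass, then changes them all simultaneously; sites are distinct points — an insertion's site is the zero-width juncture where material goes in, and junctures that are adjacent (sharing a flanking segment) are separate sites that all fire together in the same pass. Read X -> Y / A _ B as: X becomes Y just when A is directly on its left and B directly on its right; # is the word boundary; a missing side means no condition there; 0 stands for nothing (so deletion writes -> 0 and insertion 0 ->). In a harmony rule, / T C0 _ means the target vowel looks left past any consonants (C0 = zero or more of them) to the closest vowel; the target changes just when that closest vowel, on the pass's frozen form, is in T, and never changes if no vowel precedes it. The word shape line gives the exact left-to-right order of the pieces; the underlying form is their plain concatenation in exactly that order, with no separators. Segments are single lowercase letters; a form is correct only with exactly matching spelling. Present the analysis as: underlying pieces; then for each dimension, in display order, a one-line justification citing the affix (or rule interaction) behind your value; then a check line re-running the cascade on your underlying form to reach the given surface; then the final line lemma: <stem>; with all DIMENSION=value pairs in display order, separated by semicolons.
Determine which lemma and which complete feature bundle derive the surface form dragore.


underlying: d-rage-re
SUR=ak - signalled by the affix d-
POLE=zo - signalled by the affix -re
check: dragere -> dragore
lemma: rage; SUR=ak; POLE=zo


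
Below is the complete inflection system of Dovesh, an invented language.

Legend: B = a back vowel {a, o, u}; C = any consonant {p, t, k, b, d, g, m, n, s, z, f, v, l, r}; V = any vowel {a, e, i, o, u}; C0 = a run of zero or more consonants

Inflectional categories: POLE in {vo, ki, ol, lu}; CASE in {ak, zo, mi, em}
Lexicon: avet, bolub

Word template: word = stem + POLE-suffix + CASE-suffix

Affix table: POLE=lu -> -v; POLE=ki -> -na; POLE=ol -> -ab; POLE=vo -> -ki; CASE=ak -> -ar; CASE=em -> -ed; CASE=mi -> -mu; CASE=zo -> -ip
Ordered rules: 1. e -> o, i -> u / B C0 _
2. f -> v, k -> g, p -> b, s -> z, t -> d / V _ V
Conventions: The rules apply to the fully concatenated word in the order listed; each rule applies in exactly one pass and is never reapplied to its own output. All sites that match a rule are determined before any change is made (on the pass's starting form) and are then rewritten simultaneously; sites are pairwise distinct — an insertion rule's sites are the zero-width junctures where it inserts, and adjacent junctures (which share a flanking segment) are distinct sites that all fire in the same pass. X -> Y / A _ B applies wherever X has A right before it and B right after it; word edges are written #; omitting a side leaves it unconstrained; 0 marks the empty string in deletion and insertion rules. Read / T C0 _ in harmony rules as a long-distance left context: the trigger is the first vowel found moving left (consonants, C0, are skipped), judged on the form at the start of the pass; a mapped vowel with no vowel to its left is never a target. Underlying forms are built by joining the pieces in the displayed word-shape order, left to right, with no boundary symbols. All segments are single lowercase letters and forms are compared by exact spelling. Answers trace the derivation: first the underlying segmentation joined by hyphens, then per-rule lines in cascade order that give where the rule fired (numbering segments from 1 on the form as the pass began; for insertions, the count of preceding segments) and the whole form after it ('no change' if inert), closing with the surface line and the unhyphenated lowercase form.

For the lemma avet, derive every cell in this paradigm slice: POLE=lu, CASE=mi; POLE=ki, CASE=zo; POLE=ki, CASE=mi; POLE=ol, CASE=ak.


cell POLE=lu, CASE=mi:
underlying: avet-v-mu
1. e -> o, i -> u / B C0 _: fires at position(s) 3: avotvmu
2. f -> v, k -> g, p -> b, s -> z, t -> d / V _ V: no change
surface: avotvmu

cell POLE=ki, CASE=zo:
underlying: avet-na-ip
1. e -> o, i -> u / B C0 _: fires at position(s) 3, 7: avotnaup
2. f -> v, k -> g, p -> b, s -> z, t -> d / V _ V: no change
surface: avotnaup

cell POLE=ki, CASE=mi:
underlying: avet-na-mu
1. e -> o, i -> u / B C0 _: fires at position(s) 3: avotnamu
2. f -> v, k -> g, p -> b, s -> z, t -> d / V _ V: no change
surface: avotnamu

cell POLE=ol, CASE=ak:
underlying: avet-ab-ar
1. e -> o, i -> u / B C0 _: fires at position(s) 3: avotabar
2. f -> v, k -> g, p -> b, s -> z, t -> d / V _ V: fires at position(s) 4: avodabar
surface: avodabar


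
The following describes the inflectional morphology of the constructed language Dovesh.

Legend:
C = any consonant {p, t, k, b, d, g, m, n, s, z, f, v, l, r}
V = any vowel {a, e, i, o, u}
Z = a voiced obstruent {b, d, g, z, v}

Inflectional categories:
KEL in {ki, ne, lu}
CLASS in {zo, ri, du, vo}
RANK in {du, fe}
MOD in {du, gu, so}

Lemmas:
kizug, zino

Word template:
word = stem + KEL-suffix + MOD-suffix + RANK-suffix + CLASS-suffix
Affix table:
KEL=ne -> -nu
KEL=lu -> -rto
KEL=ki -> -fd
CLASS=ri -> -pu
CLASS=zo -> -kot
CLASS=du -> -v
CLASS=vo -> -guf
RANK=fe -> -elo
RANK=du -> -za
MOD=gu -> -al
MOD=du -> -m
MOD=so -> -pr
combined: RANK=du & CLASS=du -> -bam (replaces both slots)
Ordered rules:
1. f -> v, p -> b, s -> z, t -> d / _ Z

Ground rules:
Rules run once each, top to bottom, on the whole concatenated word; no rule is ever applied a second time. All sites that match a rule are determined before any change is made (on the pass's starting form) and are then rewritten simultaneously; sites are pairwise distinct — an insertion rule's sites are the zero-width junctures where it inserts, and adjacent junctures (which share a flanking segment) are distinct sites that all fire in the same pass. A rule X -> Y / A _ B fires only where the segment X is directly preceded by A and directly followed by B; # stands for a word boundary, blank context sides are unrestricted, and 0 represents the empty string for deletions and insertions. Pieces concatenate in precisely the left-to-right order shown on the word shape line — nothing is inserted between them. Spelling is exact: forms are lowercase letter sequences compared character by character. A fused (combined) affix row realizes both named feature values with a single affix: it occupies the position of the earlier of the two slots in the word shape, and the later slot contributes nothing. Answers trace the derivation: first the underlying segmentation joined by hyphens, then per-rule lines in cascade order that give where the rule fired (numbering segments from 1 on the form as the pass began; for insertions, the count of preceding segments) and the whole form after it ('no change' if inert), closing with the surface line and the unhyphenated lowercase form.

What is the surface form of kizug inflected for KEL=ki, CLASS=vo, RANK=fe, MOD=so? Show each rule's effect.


underlying: kizug-fd-pr-elo-guf
1. f -> v, p -> b, s -> z, t -> d / _ Z: fires at position(s) 6: kizugvdpreloguf
surface: kizugvdpreloguf


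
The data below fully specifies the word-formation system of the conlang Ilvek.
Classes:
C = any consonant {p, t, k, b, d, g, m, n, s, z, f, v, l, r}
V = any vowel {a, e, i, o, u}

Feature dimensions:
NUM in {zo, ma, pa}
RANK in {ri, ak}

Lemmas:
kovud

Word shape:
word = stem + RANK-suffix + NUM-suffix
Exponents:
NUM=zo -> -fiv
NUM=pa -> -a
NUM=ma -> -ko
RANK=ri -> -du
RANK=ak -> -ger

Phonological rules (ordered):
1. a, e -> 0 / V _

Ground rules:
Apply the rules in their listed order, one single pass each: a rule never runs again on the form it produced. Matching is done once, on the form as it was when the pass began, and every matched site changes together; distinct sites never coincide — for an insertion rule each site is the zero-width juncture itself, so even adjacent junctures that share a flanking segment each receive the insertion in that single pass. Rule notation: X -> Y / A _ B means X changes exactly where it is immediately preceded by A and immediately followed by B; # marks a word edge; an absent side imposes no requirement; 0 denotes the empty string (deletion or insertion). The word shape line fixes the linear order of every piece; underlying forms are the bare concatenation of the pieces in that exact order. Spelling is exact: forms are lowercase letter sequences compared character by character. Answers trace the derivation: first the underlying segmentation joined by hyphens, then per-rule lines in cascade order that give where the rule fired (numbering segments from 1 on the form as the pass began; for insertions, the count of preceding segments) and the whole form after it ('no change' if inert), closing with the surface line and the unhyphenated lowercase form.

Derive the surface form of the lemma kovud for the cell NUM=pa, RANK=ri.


underlying: kovud-du-a
1. a, e -> 0 / V _: fires at position(s) 8: kovuddu
surface: kovuddu


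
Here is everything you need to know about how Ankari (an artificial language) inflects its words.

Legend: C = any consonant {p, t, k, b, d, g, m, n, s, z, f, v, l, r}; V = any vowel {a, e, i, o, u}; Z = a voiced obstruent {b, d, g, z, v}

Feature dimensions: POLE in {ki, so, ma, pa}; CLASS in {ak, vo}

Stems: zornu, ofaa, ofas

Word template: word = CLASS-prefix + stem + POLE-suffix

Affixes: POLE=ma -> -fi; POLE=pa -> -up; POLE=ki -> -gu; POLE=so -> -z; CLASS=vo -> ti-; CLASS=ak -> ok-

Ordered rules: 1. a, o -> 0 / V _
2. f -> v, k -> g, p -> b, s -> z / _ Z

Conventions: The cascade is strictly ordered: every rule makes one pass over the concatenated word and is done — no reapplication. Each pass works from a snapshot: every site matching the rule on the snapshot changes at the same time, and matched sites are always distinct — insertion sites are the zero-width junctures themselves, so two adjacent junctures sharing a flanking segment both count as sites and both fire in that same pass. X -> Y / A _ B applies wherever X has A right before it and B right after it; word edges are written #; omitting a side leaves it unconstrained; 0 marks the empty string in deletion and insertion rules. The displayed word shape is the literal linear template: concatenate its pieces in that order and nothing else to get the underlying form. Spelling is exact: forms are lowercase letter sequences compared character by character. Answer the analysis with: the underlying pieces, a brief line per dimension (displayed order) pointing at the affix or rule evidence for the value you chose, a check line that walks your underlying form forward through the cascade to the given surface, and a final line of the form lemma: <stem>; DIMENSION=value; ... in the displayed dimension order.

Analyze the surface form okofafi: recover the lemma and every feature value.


underlying: ok-ofaa-fi
POLE=ma - signalled by the affix -fi
CLASS=ak - signalled by the affix ok-
check: okofaafi -> okofafi -> okofafi
lemma: ofaa; POLE=ma; CLASS=ak


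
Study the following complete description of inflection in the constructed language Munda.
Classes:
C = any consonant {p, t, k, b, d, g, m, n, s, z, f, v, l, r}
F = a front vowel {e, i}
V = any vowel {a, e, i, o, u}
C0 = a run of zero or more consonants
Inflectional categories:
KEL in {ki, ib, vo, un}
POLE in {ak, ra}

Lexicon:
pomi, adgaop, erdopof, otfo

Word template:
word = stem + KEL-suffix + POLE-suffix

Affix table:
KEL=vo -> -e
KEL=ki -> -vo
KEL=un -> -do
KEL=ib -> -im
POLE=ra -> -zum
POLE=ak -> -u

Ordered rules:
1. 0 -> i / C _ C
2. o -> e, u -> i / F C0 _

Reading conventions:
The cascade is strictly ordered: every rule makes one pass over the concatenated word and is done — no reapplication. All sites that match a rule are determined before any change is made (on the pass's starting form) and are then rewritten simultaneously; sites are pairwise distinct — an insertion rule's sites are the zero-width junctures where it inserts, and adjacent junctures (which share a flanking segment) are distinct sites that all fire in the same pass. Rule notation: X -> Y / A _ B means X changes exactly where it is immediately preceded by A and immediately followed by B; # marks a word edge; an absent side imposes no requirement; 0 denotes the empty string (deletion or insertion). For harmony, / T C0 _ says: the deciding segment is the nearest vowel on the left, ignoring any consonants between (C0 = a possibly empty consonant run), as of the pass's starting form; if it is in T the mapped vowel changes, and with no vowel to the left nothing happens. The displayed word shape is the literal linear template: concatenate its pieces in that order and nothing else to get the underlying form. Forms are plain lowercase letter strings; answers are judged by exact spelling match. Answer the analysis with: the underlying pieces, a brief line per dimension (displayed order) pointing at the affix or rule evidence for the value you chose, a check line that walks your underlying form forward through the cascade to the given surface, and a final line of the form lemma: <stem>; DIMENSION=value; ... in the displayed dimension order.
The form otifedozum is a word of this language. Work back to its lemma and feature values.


underlying: otfo-do-zum
KEL=un - signalled by the affix -do
POLE=ra - signalled by the affix -zum
check: otfodozum -> otifodozum -> otifedozum
lemma: otfo; KEL=un; POLE=ra


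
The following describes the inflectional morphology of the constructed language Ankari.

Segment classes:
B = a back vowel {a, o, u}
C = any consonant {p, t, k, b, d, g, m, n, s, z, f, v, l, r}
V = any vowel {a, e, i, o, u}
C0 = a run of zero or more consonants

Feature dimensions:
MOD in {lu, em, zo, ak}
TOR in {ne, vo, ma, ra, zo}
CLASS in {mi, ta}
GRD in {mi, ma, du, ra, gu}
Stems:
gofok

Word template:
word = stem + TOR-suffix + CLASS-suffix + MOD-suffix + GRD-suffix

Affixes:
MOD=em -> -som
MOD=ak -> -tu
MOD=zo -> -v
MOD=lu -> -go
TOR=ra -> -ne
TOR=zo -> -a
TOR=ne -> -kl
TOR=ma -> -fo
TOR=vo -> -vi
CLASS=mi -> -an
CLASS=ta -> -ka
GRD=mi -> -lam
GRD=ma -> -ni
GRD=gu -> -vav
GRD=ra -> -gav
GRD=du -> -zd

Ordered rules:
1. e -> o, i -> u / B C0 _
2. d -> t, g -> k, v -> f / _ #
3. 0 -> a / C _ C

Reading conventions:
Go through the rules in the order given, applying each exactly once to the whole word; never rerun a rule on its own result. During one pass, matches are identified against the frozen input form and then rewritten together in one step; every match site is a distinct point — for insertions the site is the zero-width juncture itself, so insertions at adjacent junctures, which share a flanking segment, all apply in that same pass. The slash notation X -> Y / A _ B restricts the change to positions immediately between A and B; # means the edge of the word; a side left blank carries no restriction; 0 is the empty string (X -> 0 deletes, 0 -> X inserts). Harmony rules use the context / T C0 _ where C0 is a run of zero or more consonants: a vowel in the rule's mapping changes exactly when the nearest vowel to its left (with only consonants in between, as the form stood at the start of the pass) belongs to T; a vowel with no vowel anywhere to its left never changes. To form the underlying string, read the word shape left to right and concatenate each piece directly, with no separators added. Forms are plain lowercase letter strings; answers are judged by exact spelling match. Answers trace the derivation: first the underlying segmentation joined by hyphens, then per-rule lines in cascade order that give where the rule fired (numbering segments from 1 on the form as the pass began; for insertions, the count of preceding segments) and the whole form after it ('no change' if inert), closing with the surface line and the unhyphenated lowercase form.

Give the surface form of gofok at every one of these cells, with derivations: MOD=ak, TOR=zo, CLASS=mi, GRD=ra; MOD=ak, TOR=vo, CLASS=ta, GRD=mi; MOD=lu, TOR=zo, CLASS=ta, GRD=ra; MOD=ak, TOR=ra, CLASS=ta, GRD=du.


cell MOD=ak, TOR=zo, CLASS=mi, GRD=ra:
underlying: gofok-a-an-tu-gav
1. e -> o, i -> u / B C0 _: no change
2. d -> t, g -> k, v -> f / _ #: fires at position(s) 13: gofokaantugaf
3. 0 -> a / C _ C: inserts after position(s) 8: gofokaanatugaf
surface: gofokaanatugaf

cell MOD=ak, TOR=vo, CLASS=ta, GRD=mi:
underlying: gofok-vi-ka-tu-lam
1. e -> o, i -> u / B C0 _: fires at position(s) 7: gofokvukatulam
2. d -> t, g -> k, v -> f / _ #: no change
3. 0 -> a / C _ C: inserts after position(s) 5: gofokavukatulam
surface: gofokavukatulam

cell MOD=lu, TOR=zo, CLASS=ta, GRD=ra:
underlying: gofok-a-ka-go-gav
1. e -> o, i -> u / B C0 _: no change
2. d -> t, g -> k, v -> f / _ #: fires at position(s) 13: gofokakagogaf
3. 0 -> a / C _ C: no change
surface: gofokakagogaf

cell MOD=ak, TOR=ra, CLASS=ta, GRD=du:
underlying: gofok-ne-ka-tu-zd
1. e -> o, i -> u / B C0 _: fires at position(s) 7: gofoknokatuzd
2. d -> t, g -> k, v -> f / _ #: fires at position(s) 13: gofoknokatuzt
3. 0 -> a / C _ C: inserts after position(s) 5, 12: gofokanokatuzat
surface: gofokanokatuzat


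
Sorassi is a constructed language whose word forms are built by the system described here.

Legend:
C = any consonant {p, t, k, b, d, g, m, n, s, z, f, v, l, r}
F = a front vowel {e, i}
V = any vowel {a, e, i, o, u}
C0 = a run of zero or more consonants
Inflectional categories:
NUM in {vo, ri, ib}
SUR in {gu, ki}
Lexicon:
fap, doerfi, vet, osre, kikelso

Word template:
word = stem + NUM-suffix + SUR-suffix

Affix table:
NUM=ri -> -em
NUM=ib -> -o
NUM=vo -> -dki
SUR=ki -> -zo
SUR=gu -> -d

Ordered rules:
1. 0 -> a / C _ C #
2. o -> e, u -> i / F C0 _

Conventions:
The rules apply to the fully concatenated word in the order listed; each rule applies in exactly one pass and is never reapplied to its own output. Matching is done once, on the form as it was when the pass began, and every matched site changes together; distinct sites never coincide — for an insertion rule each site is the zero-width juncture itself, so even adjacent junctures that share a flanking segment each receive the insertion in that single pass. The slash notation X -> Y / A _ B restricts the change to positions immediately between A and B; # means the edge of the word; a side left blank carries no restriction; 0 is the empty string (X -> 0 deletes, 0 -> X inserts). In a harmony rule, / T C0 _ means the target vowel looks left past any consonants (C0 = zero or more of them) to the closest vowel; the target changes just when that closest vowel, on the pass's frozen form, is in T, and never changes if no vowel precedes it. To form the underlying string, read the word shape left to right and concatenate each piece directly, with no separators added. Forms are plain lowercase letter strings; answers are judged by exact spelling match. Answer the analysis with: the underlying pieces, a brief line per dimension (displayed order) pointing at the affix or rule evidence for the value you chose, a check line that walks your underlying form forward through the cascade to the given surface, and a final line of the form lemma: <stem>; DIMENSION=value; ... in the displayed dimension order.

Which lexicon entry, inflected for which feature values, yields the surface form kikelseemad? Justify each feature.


underlying: kikelso-em-d
NUM=ri - signalled by the affix -em
SUR=gu - signalled by the affix -d
check: kikelsoemd -> kikelsoemad -> kikelseemad
lemma: kikelso; NUM=ri; SUR=gu


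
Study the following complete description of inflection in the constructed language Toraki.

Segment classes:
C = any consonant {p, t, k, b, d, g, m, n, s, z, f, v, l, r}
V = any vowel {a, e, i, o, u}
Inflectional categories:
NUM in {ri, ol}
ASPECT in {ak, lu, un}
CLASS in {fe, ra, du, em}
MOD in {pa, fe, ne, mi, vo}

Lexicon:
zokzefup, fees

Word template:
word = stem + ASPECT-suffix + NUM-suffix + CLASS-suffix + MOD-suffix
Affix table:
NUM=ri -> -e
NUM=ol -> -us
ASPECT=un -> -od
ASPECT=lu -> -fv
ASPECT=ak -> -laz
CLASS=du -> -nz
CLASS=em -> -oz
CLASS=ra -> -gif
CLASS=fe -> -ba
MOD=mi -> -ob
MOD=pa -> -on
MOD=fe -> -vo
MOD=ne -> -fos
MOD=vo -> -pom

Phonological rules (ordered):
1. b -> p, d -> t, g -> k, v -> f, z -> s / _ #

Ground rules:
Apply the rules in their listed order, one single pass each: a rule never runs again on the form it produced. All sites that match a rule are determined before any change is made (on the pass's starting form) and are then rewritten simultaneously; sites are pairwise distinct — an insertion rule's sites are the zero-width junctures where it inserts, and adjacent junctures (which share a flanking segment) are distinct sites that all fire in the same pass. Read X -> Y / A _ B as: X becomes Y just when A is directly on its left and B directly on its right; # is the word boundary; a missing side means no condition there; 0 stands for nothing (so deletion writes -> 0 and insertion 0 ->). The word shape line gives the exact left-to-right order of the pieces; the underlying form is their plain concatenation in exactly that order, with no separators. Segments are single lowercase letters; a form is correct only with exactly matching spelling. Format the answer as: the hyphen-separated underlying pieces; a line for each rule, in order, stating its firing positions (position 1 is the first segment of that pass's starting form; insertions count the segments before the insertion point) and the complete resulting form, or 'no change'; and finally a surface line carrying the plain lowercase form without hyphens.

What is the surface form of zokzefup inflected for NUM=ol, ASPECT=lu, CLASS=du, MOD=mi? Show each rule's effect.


underlying: zokzefup-fv-us-nz-ob
1. b -> p, d -> t, g -> k, v -> f, z -> s / _ #: fires at position(s) 16: zokzefupfvusnzop
surface: zokzefupfvusnzop


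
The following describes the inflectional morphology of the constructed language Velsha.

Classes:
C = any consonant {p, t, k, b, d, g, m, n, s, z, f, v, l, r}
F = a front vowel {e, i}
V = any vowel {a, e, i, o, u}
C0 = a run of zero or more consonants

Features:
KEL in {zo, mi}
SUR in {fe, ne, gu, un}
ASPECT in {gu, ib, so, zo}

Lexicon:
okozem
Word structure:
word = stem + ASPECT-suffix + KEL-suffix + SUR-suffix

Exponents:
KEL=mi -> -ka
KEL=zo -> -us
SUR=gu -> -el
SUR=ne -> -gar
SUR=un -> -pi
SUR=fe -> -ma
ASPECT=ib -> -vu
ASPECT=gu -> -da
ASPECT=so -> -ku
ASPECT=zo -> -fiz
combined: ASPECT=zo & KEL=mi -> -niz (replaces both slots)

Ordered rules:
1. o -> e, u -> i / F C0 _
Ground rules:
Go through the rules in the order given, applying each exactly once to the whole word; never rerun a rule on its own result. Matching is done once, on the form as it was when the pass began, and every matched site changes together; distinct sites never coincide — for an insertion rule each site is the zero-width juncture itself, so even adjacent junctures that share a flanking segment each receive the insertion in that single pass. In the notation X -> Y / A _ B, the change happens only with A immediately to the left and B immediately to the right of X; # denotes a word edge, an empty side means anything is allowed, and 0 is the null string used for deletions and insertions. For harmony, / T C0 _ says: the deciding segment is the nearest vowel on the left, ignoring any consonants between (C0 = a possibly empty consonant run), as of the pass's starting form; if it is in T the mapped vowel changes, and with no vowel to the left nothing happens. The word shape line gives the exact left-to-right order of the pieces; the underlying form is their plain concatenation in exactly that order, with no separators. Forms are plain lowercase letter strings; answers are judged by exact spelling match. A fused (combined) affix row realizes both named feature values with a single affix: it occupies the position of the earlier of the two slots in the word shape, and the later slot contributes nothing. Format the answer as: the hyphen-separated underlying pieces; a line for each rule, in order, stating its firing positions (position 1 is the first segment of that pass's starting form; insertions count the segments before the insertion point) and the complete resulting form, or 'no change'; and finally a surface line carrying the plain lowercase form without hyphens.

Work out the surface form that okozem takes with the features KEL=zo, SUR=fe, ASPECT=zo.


underlying: okozem-fiz-us-ma
1. o -> e, u -> i / F C0 _: fires at position(s) 10: okozemfizisma
surface: okozemfizisma


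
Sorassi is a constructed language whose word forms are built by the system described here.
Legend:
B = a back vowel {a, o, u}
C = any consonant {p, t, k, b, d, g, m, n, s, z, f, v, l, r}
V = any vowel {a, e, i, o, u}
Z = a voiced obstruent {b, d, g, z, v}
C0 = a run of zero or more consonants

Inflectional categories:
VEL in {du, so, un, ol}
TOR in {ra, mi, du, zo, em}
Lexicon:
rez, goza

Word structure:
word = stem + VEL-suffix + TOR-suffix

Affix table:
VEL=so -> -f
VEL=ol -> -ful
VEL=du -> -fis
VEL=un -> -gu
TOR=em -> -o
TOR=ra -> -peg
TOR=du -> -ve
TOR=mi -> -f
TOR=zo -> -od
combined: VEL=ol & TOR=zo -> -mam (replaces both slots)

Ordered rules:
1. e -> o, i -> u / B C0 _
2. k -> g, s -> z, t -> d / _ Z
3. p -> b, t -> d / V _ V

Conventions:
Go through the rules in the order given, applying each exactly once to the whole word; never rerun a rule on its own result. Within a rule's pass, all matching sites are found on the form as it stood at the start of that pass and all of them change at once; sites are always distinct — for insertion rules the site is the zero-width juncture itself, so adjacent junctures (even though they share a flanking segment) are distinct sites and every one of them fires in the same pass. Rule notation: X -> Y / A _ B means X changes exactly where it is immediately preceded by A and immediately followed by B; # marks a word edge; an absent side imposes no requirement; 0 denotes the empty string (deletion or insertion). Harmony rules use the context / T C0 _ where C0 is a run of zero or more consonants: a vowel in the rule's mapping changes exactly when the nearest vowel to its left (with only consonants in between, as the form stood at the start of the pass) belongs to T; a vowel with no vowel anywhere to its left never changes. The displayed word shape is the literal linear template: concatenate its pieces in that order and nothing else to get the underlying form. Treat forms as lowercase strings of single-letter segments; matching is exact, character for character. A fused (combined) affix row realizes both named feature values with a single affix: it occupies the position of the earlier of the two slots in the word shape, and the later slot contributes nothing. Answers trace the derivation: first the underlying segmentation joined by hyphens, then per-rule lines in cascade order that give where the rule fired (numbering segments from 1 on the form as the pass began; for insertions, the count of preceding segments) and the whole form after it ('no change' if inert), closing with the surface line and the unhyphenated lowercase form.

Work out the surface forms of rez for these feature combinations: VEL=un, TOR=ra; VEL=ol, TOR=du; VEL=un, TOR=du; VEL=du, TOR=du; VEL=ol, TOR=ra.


cell VEL=un, TOR=ra:
underlying: rez-gu-peg
1. e -> o, i -> u / B C0 _: fires at position(s) 7: rezgupog
2. k -> g, s -> z, t -> d / _ Z: no change
3. p -> b, t -> d / V _ V: fires at position(s) 6: rezgubog
surface: rezgubog

cell VEL=ol, TOR=du:
underlying: rez-ful-ve
1. e -> o, i -> u / B C0 _: fires at position(s) 8: rezfulvo
2. k -> g, s -> z, t -> d / _ Z: no change
3. p -> b, t -> d / V _ V: no change
surface: rezfulvo

cell VEL=un, TOR=du:
underlying: rez-gu-ve
1. e -> o, i -> u / B C0 _: fires at position(s) 7: rezguvo
2. k -> g, s -> z, t -> d / _ Z: no change
3. p -> b, t -> d / V _ V: no change
surface: rezguvo

cell VEL=du, TOR=du:
underlying: rez-fis-ve
1. e -> o, i -> u / B C0 _: no change
2. k -> g, s -> z, t -> d / _ Z: fires at position(s) 6: rezfizve
3. p -> b, t -> d / V _ V: no change
surface: rezfizve

cell VEL=ol, TOR=ra:
underlying: rez-ful-peg
1. e -> o, i -> u / B C0 _: fires at position(s) 8: rezfulpog
2. k -> g, s -> z, t -> d / _ Z: no change
3. p -> b, t -> d / V _ V: no change
surface: rezfulpog


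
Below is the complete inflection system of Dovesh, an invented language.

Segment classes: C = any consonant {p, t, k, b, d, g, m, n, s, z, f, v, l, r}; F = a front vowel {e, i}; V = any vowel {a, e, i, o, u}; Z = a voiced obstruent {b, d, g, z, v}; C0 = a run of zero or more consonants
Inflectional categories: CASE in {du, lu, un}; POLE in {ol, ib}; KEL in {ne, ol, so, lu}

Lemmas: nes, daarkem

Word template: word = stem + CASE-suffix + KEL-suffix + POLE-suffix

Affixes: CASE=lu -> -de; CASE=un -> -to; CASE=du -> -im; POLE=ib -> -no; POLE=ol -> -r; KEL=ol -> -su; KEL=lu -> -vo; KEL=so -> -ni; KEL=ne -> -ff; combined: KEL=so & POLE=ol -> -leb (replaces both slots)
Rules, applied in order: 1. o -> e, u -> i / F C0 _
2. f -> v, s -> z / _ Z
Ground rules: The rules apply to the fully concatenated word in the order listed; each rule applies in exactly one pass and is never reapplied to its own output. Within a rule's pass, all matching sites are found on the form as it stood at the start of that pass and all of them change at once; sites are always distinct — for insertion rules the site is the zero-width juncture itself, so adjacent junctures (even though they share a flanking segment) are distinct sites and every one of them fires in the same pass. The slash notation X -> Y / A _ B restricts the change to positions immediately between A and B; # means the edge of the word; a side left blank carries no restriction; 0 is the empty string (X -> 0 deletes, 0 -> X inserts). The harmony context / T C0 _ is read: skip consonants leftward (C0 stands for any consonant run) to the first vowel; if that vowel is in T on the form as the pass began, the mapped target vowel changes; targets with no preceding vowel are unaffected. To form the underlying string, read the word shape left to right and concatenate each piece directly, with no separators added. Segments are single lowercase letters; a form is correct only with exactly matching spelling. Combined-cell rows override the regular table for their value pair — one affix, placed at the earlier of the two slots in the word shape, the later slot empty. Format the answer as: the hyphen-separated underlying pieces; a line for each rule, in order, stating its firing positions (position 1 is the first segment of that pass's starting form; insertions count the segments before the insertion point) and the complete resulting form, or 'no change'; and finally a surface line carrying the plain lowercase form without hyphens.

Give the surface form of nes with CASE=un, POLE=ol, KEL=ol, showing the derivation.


underlying: nes-to-su-r
1. o -> e, u -> i / F C0 _: fires at position(s) 5: nestesur
2. f -> v, s -> z / _ Z: no change
surface: nestesur


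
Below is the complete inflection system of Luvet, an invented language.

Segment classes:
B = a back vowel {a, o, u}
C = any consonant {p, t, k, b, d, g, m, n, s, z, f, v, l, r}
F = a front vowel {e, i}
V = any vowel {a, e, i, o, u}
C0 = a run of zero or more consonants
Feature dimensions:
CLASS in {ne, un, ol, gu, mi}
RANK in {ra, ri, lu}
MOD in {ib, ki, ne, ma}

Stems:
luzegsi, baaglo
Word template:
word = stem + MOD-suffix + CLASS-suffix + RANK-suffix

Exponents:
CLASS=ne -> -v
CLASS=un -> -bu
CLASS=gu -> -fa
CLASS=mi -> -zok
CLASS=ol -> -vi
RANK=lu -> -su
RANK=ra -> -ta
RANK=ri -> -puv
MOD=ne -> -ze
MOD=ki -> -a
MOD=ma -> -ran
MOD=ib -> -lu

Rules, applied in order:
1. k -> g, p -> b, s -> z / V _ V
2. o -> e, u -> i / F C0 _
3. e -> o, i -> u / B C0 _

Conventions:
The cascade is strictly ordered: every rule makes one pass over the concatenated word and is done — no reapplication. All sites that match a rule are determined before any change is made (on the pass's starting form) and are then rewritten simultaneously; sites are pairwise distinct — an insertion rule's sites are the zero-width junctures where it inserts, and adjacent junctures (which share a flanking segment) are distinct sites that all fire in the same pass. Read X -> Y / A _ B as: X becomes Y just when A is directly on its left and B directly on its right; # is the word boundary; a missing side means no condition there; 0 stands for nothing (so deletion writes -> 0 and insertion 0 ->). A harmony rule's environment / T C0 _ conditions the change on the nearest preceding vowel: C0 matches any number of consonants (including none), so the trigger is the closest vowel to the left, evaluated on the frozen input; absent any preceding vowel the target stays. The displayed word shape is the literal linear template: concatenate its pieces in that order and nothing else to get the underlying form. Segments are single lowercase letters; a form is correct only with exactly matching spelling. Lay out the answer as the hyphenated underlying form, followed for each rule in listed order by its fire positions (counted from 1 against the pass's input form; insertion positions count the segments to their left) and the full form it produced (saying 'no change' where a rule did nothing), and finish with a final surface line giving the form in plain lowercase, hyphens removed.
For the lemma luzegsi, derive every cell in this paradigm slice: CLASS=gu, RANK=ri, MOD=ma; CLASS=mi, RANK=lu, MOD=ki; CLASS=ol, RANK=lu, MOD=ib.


cell CLASS=gu, RANK=ri, MOD=ma:
underlying: luzegsi-ran-fa-puv
1. k -> g, p -> b, s -> z / V _ V: fires at position(s) 13: luzegsiranfabuv
2. o -> e, u -> i / F C0 _: no change
3. e -> o, i -> u / B C0 _: fires at position(s) 4: luzogsiranfabuv
surface: luzogsiranfabuv

cell CLASS=mi, RANK=lu, MOD=ki:
underlying: luzegsi-a-zok-su
1. k -> g, p -> b, s -> z / V _ V: no change
2. o -> e, u -> i / F C0 _: no change
3. e -> o, i -> u / B C0 _: fires at position(s) 4: luzogsiazoksu
surface: luzogsiazoksu

cell CLASS=ol, RANK=lu, MOD=ib:
underlying: luzegsi-lu-vi-su
1. k -> g, p -> b, s -> z / V _ V: fires at position(s) 12: luzegsiluvizu
2. o -> e, u -> i / F C0 _: fires at position(s) 9, 13: luzegsilivizi
3. e -> o, i -> u / B C0 _: fires at position(s) 4: luzogsilivizi
surface: luzogsilivizi


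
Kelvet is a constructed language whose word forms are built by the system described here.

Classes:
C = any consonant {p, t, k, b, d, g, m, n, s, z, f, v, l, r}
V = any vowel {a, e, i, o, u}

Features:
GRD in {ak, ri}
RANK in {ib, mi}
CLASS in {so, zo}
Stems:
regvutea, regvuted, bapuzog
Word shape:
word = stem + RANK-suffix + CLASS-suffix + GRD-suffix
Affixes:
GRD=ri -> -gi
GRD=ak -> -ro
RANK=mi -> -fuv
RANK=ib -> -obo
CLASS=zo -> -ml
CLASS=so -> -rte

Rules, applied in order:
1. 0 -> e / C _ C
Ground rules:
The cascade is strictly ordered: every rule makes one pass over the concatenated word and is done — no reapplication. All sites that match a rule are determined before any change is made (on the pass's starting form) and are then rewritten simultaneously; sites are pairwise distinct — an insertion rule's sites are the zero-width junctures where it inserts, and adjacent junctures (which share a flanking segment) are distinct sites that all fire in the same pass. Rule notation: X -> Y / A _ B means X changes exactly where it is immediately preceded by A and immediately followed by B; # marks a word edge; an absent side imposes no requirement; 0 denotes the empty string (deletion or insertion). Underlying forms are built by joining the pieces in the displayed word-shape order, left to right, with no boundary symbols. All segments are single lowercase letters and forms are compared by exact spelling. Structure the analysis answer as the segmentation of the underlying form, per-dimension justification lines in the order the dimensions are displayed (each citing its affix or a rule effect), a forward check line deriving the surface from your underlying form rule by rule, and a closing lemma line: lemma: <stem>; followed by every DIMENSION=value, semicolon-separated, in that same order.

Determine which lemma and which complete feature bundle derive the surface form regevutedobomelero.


underlying: regvuted-obo-ml-ro
GRD=ak - signalled by the affix -ro
RANK=ib - signalled by the affix -obo
CLASS=zo - signalled by the affix -ml
check: regvutedobomlro -> regevutedobomelero
lemma: regvuted; GRD=ak; RANK=ib; CLASS=zo


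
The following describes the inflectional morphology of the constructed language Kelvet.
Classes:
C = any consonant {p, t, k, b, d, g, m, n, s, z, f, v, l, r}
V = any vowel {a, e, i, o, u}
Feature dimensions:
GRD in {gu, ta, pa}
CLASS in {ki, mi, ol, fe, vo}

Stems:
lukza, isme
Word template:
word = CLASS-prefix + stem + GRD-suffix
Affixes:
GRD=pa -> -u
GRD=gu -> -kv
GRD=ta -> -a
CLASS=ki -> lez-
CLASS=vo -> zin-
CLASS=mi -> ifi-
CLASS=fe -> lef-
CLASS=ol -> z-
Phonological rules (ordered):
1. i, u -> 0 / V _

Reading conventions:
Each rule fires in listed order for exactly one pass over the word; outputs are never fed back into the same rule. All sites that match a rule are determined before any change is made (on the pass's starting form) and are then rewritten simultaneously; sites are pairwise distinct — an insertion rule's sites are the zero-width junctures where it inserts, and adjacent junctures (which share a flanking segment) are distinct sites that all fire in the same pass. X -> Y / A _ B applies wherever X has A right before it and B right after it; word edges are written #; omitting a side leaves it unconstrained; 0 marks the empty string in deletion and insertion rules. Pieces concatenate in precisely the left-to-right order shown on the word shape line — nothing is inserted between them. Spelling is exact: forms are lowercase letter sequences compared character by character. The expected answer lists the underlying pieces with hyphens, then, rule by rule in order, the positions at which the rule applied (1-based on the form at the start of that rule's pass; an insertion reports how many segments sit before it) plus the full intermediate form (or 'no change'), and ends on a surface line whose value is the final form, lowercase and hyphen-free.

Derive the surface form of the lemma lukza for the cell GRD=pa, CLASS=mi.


underlying: ifi-lukza-u
1. i, u -> 0 / V _: fires at position(s) 9: ifilukza
surface: ifilukza
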